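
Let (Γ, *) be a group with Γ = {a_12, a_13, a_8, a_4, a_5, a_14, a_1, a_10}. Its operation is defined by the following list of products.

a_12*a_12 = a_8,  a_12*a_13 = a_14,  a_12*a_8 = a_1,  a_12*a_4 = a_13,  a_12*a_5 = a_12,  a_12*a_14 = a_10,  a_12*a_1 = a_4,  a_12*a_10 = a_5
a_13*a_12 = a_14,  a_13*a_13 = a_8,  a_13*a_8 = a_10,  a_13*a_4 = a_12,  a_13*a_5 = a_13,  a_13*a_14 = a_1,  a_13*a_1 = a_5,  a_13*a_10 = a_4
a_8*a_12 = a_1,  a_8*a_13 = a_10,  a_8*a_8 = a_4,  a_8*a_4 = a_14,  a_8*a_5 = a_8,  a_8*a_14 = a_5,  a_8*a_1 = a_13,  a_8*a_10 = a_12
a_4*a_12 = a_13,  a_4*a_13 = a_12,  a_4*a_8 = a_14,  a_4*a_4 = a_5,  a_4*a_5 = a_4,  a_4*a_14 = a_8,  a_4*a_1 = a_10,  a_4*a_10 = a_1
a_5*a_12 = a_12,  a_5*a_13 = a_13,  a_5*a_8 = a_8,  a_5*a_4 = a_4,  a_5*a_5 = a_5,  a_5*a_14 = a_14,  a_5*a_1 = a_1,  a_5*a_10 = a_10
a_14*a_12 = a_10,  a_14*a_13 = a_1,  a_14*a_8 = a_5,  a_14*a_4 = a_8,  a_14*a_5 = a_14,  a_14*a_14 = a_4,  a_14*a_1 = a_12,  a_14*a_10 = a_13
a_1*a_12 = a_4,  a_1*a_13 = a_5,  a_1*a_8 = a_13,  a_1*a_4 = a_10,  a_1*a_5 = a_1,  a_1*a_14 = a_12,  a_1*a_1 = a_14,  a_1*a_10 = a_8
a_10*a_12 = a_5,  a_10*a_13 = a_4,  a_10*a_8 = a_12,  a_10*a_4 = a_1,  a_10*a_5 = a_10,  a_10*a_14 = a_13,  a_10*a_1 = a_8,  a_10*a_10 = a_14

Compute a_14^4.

a_14^1 = a_14
a_14^2 = a_14 * a_14 = a_4
a_14^3 = a_4 * a_14 = a_8
a_14^4 = a_8 * a_14 = a_5
(Structurally, Γ here is isomorphic to the cyclic group Z_8.)

a_5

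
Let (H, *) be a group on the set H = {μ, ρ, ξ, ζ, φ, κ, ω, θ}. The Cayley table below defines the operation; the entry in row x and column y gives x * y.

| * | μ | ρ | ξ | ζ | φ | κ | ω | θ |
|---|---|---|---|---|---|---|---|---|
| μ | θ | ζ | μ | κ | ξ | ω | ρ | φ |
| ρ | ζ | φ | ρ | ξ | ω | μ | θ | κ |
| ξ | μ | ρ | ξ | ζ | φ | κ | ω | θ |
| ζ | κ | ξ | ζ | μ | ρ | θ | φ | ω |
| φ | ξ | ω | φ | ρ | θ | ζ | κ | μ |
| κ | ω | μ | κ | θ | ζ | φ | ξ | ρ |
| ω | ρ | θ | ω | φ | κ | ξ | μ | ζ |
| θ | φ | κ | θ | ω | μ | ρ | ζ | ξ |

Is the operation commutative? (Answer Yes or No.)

Yes

Check whether the table is symmetric across its main diagonal.
Every entry (row x, col y) equals the entry (row y, col x), so H is abelian.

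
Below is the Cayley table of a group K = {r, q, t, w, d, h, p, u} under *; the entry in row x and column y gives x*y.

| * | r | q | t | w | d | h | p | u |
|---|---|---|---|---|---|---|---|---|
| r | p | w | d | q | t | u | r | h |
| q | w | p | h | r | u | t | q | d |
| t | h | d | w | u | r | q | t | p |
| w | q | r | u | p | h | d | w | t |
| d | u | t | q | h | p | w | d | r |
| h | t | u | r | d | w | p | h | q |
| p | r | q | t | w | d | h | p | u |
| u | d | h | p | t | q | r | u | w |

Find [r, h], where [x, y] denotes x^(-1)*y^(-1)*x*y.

Identity is p; from the table r^(-1) = r and h^(-1) = h.
r*h = u
u*r = d
d*h = w

w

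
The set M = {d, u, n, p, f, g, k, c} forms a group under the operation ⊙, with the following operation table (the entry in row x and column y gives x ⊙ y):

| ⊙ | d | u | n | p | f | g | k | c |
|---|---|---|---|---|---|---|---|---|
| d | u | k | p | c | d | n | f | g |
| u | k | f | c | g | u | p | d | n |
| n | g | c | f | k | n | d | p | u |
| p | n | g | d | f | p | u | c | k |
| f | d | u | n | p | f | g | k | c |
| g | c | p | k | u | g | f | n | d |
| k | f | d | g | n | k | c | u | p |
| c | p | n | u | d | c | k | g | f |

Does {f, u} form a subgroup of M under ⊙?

{f, u} contains the identity f.
Checking products: every product of two elements of {f, u} (read from the table) lies in {f, u}, so the set is closed.
In a finite group, a nonempty closed subset is a subgroup. So {f, u} ≤ M.

Yes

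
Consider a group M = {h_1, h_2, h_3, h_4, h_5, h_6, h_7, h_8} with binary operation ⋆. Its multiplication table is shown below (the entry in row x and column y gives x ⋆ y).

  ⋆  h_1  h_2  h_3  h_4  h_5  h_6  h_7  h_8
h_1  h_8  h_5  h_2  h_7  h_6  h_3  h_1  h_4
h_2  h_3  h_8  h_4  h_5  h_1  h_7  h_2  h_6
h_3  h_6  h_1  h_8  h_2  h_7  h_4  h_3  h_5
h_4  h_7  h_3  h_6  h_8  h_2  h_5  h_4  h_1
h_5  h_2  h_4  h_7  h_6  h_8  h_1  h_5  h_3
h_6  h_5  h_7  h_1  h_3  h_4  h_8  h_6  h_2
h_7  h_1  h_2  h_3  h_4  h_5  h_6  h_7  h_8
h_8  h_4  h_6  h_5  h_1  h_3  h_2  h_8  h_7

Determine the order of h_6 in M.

The identity element is h_7 (its row matches the header).
h_6^1 = h_6
h_6^2 = h_6 ⋆ h_6 = h_8
h_6^3 = h_8 ⋆ h_6 = h_2
h_6^4 = h_2 ⋆ h_6 = h_7
The first power of h_6 equal to the identity is h_6^4, so ord(h_6) = 4.
(Structurally, M here is isomorphic to the quaternion group Q_8.)

4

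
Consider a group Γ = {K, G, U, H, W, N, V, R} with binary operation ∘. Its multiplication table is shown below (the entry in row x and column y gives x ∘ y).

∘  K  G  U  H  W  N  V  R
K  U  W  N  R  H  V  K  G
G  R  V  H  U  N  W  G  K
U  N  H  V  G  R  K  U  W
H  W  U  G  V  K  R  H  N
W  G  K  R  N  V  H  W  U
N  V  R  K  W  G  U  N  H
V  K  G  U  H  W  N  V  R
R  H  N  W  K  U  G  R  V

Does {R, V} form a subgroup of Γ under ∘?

Yes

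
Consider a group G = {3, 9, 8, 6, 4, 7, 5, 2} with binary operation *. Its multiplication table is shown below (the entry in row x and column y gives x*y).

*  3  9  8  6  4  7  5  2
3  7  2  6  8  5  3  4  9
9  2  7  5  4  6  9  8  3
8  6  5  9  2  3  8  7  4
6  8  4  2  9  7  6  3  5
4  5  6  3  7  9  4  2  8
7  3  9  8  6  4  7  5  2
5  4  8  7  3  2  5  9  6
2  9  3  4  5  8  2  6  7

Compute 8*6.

2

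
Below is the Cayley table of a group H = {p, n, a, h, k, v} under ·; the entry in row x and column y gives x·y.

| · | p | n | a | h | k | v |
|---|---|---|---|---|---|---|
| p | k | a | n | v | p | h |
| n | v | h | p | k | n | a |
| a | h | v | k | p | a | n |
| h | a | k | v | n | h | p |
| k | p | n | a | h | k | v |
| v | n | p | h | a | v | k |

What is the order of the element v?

The identity element is k (its row matches the header).
v^1 = v
v^2 = v·v = k
The first power of v equal to the identity is v^2, so ord(v) = 2.

2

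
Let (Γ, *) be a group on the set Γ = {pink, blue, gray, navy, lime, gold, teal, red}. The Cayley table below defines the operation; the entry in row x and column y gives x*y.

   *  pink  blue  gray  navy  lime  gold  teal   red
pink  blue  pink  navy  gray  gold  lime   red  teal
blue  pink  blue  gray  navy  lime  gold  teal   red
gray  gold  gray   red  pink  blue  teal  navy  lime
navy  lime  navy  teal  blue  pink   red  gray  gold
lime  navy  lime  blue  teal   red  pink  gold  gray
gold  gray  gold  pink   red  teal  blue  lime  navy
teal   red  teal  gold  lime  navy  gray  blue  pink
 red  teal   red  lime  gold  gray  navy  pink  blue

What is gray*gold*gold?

gray

gray*gold = teal
teal*gold = gray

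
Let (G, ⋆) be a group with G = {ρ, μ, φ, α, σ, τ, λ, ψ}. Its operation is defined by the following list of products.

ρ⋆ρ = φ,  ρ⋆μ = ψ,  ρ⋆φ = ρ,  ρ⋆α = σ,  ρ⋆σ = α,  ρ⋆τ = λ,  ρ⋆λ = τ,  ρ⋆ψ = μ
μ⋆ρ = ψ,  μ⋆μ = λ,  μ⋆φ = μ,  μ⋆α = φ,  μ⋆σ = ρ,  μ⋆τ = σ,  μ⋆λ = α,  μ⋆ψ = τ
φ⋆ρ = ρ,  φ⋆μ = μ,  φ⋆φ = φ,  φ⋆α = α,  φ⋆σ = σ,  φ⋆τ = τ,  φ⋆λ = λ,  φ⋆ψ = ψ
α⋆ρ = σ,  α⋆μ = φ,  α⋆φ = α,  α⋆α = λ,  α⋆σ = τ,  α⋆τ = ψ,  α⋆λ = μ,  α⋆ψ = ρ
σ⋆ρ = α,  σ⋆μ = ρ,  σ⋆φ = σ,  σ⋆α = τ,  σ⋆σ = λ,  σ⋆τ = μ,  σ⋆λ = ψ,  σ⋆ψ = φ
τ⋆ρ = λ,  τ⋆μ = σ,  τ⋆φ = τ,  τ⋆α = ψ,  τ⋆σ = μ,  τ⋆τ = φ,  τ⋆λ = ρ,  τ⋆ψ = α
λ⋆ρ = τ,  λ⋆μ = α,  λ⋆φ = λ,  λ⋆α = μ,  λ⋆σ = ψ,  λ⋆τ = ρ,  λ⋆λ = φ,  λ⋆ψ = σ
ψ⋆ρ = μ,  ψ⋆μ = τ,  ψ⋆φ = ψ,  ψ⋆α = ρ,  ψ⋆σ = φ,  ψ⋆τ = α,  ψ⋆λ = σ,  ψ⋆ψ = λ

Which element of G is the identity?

The identity e satisfies e ⋆ x = x for all x, so its row in the table reproduces the column headers.
Row φ reads: ρ, μ, φ, α, σ, τ, λ, ψ — exactly the header order. So φ is the identity.

φ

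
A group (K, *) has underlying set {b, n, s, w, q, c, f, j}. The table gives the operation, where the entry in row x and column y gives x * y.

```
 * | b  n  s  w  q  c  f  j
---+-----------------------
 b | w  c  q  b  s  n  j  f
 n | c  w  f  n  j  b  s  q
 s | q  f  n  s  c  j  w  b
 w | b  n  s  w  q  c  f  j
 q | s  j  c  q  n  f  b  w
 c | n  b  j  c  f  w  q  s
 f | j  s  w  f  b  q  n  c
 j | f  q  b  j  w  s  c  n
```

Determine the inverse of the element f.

First locate the identity: row w matches the header, so w is the identity.
Scan row f for w: f * s = w. Hence f^(-1) = s.

s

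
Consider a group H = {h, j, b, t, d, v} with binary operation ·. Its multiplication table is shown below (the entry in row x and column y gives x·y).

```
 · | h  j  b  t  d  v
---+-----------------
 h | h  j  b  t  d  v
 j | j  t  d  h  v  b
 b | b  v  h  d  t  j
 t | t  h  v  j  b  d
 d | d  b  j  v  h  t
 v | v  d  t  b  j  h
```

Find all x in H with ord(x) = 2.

Identity is h. Compute the order of each non-identity element by repeated multiplication:
  j: j → t → h  (order 3)
  b: b → h  (order 2)
  t: t → j → h  (order 3)
  d: d → h  (order 2)
  v: v → h  (order 2)
Elements of order 2: {b, d, v}.
(Structurally, H here is isomorphic to the symmetric group S_3.)

{b, d, v}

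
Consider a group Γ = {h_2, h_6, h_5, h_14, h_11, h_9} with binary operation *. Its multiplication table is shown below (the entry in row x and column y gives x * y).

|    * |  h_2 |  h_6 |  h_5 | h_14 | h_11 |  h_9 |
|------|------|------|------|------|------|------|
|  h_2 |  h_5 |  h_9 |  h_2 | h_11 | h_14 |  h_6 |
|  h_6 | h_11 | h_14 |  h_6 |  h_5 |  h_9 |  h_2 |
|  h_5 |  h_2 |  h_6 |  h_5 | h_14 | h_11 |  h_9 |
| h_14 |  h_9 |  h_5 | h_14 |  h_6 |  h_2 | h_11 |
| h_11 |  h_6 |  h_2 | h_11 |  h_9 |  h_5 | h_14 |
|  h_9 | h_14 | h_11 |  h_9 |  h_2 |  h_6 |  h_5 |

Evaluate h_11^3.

h_11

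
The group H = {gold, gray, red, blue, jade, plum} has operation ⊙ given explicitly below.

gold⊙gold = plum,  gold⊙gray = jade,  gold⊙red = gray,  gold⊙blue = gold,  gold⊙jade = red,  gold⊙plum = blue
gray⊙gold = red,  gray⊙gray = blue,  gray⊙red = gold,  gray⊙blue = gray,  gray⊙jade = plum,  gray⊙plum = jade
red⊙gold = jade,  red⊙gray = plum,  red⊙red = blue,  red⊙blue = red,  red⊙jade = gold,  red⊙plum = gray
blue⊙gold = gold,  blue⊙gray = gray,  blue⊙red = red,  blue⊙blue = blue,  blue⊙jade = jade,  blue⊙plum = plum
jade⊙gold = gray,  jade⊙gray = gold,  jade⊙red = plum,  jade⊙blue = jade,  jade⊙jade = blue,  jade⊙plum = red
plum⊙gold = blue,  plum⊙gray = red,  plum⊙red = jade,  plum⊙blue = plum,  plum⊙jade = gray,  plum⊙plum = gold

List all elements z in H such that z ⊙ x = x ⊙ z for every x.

{blue}

An element z is central iff its row equals its column in the table.
For red: red ⊙ gold = jade ≠ gray = gold ⊙ red, so red ∉ Z.
Checking each element this way leaves Z(H) = {blue}.
(Structurally, H here is isomorphic to the symmetric group S_3.)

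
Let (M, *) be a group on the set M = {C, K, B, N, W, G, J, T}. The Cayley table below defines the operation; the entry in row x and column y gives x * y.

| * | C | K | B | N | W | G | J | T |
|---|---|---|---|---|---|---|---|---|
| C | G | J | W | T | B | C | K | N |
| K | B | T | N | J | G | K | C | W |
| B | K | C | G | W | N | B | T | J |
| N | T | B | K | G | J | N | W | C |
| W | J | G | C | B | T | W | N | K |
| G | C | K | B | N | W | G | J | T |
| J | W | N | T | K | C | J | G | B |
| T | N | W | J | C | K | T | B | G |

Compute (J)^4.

J^1 = J
J^2 = J * J = G
J^3 = G * J = J
J^4 = J * J = G
(Structurally, M here is isomorphic to the dihedral group D_4.)

G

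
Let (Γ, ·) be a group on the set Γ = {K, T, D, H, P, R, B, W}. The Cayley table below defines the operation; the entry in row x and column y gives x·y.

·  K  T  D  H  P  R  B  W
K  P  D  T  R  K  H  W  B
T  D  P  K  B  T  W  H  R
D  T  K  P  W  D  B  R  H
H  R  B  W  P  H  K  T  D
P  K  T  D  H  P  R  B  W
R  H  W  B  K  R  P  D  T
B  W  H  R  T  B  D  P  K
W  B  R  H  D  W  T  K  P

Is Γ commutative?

Yes

Check whether the table is symmetric across its main diagonal.
Every entry (row x, col y) equals the entry (row y, col x), so Γ is abelian.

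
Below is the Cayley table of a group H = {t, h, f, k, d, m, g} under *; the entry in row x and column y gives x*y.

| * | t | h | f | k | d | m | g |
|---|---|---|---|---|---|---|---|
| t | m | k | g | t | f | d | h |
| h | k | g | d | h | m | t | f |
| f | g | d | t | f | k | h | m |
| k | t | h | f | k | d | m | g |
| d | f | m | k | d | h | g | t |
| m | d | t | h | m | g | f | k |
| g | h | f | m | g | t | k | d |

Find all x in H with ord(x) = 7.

Identity is k. Compute the order of each non-identity element by repeated multiplication:
  t: t → m → d → f → g → h → k  (order 7)
  h: h → g → f → d → m → t → k  (order 7)
  f: f → t → g → m → h → d → k  (order 7)
  d: d → h → m → g → t → f → k  (order 7)
  m: m → f → h → t → d → g → k  (order 7)
  g: g → d → t → h → f → m → k  (order 7)
Elements of order 7: {d, f, g, h, m, t}.

{d, f, g, h, m, t}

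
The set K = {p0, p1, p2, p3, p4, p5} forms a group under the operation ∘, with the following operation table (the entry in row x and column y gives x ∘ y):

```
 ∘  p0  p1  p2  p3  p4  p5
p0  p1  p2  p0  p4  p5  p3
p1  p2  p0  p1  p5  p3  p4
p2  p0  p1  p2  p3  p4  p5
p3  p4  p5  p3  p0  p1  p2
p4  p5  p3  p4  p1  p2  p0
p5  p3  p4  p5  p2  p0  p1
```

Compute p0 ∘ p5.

Read row p0, column p5: p0 ∘ p5 = p3.
(Structurally, K here is isomorphic to the cyclic group Z_6.)

p3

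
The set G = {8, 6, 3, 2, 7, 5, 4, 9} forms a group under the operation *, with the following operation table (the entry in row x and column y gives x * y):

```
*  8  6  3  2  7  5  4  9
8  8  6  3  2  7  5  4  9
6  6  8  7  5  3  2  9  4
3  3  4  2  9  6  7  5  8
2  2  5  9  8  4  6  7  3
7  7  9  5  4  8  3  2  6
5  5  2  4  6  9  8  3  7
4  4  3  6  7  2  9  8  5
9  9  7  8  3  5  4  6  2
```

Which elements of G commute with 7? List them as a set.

{2, 4, 7, 8}

Compare row 7 with column 7 entry by entry.
4 * 7 = 2 = 7 * 4, so 4 commutes with 7.
3 * 7 = 6 but 7 * 3 = 5, so 3 does not.
Collecting the elements that commute with 7: C(7) = {2, 4, 7, 8}.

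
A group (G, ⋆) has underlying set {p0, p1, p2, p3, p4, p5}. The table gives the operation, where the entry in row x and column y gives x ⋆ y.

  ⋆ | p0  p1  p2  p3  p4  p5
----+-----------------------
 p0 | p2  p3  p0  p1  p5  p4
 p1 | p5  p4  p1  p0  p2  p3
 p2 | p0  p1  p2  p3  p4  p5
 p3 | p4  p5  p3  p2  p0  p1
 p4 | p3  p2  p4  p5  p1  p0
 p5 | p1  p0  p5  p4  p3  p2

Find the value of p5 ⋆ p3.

p4

Read row p5, column p3: p5 ⋆ p3 = p4.
(Structurally, G here is isomorphic to the symmetric group S_3.)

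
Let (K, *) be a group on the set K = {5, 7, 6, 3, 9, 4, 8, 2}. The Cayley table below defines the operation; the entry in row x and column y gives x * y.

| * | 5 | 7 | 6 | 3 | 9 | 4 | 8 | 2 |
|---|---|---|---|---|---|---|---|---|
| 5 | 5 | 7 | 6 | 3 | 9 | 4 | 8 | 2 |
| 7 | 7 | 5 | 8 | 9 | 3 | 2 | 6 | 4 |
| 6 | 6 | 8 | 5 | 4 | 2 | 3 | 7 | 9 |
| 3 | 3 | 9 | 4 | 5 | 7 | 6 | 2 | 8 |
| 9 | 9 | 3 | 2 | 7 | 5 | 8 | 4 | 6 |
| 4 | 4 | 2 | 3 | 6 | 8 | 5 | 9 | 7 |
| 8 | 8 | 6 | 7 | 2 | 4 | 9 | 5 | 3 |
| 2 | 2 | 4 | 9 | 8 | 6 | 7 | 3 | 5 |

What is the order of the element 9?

2

The identity element is 5 (its row matches the header).
9^1 = 9
9^2 = 9 * 9 = 5
The first power of 9 equal to the identity is 9^2, so ord(9) = 2.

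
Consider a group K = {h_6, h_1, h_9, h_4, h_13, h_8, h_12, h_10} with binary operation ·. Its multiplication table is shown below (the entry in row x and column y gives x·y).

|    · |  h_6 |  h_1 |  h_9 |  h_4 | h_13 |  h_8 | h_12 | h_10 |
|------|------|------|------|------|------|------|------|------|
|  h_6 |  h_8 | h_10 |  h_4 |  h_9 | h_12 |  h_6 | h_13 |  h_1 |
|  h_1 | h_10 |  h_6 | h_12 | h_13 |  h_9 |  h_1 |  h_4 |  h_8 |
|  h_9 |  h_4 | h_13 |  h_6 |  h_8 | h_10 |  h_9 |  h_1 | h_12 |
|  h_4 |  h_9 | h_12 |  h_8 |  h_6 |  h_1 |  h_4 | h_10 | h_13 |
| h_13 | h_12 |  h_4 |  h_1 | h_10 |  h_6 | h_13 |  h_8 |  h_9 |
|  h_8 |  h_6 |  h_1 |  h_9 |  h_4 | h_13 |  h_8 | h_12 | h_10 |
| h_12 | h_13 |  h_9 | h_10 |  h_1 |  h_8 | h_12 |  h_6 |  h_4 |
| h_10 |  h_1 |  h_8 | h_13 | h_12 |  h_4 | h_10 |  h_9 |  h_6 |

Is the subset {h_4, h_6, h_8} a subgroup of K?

No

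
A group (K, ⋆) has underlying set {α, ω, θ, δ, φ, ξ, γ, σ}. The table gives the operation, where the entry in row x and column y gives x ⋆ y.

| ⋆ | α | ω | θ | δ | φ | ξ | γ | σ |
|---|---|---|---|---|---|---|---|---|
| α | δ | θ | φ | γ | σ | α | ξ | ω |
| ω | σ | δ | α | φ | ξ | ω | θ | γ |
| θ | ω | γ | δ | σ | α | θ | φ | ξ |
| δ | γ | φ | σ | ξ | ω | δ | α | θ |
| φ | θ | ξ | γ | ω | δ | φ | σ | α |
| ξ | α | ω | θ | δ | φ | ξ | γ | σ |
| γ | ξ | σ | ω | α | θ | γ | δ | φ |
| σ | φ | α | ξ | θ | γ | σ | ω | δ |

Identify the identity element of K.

The identity e satisfies e ⋆ x = x for all x, so its row in the table reproduces the column headers.
Row ξ reads: α, ω, θ, δ, φ, ξ, γ, σ — exactly the header order. So ξ is the identity.
(Structurally, K here is isomorphic to the quaternion group Q_8.)

ξ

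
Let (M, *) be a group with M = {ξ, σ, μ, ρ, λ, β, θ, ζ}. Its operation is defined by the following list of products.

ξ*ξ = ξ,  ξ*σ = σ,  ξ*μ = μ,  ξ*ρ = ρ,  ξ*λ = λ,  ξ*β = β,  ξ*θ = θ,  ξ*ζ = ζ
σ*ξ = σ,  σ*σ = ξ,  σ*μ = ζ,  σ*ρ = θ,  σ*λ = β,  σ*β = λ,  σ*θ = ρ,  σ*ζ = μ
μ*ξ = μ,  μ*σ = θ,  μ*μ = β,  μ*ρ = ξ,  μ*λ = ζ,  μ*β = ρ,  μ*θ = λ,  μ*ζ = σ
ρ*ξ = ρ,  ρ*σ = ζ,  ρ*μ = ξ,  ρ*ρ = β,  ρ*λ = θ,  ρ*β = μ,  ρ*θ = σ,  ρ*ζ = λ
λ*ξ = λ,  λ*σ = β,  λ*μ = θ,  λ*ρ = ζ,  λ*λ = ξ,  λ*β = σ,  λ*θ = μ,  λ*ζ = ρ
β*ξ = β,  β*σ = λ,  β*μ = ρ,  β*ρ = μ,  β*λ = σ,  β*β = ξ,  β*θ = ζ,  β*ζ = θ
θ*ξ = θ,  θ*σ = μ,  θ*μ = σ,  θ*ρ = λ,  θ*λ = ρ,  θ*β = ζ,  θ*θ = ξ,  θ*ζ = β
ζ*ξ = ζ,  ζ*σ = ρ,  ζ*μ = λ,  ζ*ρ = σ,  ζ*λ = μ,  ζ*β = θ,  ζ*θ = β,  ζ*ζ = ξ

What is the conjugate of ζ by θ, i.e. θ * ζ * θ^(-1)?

The identity is ξ. In row θ, the entry ξ sits in column θ, so θ^(-1) = θ.
θ * ζ = β
β * θ = ζ

ζ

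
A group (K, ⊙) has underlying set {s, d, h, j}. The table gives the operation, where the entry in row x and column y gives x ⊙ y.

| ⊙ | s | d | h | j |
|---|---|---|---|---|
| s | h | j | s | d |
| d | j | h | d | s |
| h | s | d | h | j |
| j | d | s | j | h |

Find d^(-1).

d

First locate the identity: row h matches the header, so h is the identity.
Scan row d for h: d ⊙ d = h. Hence d^(-1) = d.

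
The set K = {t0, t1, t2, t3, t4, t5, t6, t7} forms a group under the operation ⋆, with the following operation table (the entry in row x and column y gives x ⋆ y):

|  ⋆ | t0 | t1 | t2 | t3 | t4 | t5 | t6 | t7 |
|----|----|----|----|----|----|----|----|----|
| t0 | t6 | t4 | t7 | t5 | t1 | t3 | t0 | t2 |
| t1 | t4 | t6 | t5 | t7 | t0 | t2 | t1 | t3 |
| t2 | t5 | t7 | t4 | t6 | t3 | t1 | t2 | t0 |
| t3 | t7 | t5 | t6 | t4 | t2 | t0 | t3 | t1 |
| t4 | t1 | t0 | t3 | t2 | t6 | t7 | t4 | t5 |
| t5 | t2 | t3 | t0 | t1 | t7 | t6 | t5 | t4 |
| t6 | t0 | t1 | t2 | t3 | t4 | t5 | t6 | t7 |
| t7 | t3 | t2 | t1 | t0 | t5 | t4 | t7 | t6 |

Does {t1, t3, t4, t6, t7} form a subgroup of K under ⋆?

t4 ⋆ t3 = t2, which is not in {t1, t3, t4, t6, t7}.
The subset is not closed under ⋆, so it is not a subgroup.

No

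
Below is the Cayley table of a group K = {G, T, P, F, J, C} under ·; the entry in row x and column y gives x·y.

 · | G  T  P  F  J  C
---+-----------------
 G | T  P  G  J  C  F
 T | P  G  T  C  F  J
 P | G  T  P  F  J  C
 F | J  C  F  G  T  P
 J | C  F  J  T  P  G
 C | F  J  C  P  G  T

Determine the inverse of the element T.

First locate the identity: row P matches the header, so P is the identity.
Scan row T for P: T·G = P. Hence T^(-1) = G.

G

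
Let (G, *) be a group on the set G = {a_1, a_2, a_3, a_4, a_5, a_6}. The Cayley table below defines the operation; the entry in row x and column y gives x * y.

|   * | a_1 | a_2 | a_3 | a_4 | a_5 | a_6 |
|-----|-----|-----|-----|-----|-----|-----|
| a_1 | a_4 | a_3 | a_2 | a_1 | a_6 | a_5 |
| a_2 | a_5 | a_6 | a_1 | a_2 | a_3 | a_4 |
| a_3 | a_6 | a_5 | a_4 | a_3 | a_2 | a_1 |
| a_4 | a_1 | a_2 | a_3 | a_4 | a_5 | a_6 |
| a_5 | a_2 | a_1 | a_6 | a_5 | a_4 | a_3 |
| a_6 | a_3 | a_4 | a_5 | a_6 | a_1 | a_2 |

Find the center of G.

An element z is central iff its row equals its column in the table.
For a_6: a_6 * a_5 = a_1 ≠ a_3 = a_5 * a_6, so a_6 ∉ Z.
Checking each element this way leaves Z(G) = {a_4}.

{a_4}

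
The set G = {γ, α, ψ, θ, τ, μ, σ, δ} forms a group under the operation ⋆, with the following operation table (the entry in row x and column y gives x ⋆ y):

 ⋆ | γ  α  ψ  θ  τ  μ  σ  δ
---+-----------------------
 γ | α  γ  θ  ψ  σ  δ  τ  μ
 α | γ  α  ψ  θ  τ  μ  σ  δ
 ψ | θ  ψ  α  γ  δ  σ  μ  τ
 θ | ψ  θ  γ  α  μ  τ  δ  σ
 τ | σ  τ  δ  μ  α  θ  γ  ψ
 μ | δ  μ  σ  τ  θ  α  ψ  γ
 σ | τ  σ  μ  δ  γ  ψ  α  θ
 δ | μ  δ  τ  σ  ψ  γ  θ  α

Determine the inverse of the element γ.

First locate the identity: row α matches the header, so α is the identity.
Scan row γ for α: γ ⋆ γ = α. Hence γ^(-1) = γ.

γ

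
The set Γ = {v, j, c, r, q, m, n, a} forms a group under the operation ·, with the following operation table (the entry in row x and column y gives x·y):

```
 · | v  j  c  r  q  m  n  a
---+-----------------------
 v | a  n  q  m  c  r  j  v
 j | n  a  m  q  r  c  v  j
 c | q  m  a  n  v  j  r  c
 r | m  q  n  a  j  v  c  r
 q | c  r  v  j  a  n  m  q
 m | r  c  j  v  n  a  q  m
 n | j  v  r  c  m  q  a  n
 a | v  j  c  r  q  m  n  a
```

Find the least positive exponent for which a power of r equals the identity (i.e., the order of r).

2

The identity element is a (its row matches the header).
r^1 = r
r^2 = r·r = a
The first power of r equal to the identity is r^2, so ord(r) = 2.
(Structurally, Γ here is isomorphic to the elementary abelian group (Z_2)^3.)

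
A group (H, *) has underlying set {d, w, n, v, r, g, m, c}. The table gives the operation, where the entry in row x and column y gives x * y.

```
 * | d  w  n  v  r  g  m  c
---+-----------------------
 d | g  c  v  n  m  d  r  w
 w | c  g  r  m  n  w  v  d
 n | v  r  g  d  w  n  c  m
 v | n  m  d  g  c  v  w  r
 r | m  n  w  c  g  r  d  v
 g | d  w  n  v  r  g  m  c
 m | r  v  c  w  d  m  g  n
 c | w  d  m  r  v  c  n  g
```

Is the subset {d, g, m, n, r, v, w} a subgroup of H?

No

r * v = c, which is not in {d, g, m, n, r, v, w}.
The subset is not closed under *, so it is not a subgroup.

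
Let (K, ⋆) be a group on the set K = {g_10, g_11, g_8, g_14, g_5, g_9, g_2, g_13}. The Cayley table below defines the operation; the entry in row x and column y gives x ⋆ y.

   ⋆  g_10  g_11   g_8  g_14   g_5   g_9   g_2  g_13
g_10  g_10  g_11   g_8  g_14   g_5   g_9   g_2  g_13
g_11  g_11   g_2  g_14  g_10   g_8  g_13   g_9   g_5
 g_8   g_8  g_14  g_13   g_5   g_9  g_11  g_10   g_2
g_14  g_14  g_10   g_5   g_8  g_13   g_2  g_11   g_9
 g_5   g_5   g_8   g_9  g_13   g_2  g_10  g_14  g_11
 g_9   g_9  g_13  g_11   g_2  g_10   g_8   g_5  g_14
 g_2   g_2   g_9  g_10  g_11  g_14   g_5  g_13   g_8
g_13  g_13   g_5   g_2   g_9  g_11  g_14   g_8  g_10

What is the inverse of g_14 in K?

g_11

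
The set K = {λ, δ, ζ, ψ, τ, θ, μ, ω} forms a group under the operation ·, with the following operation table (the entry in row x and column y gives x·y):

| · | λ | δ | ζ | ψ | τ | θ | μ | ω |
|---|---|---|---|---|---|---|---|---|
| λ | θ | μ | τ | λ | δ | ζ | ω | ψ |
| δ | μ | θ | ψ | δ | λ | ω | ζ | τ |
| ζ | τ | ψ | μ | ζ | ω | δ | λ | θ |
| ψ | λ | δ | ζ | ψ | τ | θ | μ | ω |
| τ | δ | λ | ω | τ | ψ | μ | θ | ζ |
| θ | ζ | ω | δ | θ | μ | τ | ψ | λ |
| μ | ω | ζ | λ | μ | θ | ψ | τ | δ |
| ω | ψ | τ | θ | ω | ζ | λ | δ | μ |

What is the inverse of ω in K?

First locate the identity: row ψ matches the header, so ψ is the identity.
Scan row ω for ψ: ω·λ = ψ. Hence ω^(-1) = λ.
(Structurally, K here is isomorphic to the cyclic group Z_8.)

λ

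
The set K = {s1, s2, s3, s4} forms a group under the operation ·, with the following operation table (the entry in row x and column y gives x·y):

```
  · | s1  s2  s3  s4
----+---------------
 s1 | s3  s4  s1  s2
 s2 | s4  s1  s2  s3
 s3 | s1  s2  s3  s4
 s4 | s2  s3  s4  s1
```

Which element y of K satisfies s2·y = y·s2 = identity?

s4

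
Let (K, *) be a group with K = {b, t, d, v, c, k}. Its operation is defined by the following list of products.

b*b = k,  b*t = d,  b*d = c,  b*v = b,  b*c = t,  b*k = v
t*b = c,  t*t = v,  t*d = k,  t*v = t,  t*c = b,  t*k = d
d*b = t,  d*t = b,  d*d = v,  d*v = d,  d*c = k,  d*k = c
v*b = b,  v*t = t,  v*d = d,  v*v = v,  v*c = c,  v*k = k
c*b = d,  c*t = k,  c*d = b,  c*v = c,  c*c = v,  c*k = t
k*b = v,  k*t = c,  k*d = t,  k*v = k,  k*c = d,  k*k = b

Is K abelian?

No

b*c = t but c*b = d.
Since b and c do not commute, K is not abelian.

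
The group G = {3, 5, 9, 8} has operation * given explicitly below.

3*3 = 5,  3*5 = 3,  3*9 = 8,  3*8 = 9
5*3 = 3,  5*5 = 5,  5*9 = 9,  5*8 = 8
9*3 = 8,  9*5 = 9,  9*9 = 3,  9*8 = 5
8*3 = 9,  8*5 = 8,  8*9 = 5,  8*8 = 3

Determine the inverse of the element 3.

3

First locate the identity: row 5 matches the header, so 5 is the identity.
Scan row 3 for 5: 3 * 3 = 5. Hence 3^(-1) = 3.
(Structurally, G here is isomorphic to the cyclic group Z_4.)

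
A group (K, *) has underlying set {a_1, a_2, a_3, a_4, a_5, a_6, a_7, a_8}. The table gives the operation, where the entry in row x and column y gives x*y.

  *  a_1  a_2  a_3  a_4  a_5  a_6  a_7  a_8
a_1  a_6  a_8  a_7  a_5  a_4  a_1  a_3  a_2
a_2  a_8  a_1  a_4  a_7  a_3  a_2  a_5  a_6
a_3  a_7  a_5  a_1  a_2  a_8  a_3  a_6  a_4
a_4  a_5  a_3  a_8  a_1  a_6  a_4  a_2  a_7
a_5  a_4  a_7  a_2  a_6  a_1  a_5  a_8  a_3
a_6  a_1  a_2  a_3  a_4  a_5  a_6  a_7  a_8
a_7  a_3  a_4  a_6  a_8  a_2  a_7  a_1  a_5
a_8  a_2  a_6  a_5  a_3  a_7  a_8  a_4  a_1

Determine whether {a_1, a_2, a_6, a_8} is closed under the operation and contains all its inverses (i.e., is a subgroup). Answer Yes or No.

{a_1, a_2, a_6, a_8} contains the identity a_6.
Checking products: every product of two elements of {a_1, a_2, a_6, a_8} (read from the table) lies in {a_1, a_2, a_6, a_8}, so the set is closed.
In a finite group, a nonempty closed subset is a subgroup. So {a_1, a_2, a_6, a_8} ≤ K.

Yes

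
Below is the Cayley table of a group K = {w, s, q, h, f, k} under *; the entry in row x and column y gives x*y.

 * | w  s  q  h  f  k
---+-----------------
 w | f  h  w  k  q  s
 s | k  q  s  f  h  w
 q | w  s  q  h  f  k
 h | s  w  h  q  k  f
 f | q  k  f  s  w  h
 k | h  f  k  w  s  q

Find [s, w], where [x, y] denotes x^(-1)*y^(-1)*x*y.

Identity is q; from the table s^(-1) = s and w^(-1) = f.
s*f = h
h*s = w
w*w = f

f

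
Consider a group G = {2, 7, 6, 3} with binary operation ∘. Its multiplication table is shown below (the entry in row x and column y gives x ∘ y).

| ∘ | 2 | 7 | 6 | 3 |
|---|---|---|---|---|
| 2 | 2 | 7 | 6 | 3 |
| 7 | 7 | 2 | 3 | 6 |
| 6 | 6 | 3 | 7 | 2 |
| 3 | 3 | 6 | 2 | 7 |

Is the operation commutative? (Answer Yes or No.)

Yes

Check whether the table is symmetric across its main diagonal.
Every entry (row x, col y) equals the entry (row y, col x), so G is abelian.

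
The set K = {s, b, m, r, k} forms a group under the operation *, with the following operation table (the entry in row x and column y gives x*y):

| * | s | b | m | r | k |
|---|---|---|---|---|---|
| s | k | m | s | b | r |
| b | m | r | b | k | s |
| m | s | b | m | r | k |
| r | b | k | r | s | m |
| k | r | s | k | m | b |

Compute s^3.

s^1 = s
s^2 = s*s = k
s^3 = k*s = r
(Structurally, K here is isomorphic to the cyclic group Z_5.)

r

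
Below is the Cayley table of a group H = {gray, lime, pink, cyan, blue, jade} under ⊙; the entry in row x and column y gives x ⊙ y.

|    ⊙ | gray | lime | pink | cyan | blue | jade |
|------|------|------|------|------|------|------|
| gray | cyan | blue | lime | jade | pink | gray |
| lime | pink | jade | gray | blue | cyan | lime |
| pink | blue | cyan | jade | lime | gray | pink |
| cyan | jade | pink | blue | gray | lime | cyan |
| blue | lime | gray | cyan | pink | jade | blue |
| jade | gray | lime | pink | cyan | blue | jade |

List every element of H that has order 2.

Identity is jade. Compute the order of each non-identity element by repeated multiplication:
  gray: gray → cyan → jade  (order 3)
  lime: lime → jade  (order 2)
  pink: pink → jade  (order 2)
  cyan: cyan → gray → jade  (order 3)
  blue: blue → jade  (order 2)
Elements of order 2: {blue, lime, pink}.

{blue, lime, pink}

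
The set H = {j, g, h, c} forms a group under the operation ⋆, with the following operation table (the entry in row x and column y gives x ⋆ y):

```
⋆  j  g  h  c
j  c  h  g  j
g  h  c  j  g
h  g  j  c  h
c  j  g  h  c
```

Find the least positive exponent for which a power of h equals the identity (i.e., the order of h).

2

The identity element is c (its row matches the header).
h^1 = h
h^2 = h ⋆ h = c
The first power of h equal to the identity is h^2, so ord(h) = 2.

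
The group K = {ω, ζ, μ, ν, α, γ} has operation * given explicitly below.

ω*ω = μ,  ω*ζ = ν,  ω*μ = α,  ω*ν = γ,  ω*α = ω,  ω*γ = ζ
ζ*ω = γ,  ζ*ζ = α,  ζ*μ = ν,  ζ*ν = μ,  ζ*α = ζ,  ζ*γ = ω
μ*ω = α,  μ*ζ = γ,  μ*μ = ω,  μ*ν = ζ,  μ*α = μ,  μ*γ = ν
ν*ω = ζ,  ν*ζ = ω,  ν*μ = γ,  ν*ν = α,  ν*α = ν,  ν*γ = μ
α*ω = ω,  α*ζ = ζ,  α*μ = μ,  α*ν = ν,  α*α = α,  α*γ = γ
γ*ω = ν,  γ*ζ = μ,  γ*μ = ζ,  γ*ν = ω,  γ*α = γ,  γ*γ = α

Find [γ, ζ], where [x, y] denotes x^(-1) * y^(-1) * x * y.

Identity is α; from the table γ^(-1) = γ and ζ^(-1) = ζ.
γ * ζ = μ
μ * γ = ν
ν * ζ = ω

ω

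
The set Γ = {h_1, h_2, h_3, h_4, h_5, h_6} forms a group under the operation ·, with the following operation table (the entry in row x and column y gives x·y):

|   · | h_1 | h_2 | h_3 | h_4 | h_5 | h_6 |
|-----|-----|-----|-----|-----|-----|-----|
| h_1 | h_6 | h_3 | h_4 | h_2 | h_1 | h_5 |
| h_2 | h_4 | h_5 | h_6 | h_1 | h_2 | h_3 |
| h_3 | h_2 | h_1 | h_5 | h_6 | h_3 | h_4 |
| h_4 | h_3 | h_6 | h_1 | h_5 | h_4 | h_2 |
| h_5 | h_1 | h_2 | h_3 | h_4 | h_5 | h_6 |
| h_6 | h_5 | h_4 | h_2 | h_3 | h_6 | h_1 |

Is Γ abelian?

h_1·h_4 = h_2 but h_4·h_1 = h_3.
Since h_1 and h_4 do not commute, Γ is not abelian.

No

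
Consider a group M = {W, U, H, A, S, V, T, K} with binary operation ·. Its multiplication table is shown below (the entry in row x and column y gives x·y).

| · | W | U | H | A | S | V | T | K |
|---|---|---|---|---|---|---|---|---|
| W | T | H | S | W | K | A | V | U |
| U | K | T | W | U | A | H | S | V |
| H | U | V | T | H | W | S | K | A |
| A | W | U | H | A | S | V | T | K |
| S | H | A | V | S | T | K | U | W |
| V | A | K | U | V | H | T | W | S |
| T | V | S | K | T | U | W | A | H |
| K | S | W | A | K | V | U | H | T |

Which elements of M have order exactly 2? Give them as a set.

Identity is A. Compute the order of each non-identity element by repeated multiplication:
  W: W → T → V → A  (order 4)
  U: U → T → S → A  (order 4)
  H: H → T → K → A  (order 4)
  S: S → T → U → A  (order 4)
  V: V → T → W → A  (order 4)
  T: T → A  (order 2)
  K: K → T → H → A  (order 4)
Elements of order 2: {T}.

{T}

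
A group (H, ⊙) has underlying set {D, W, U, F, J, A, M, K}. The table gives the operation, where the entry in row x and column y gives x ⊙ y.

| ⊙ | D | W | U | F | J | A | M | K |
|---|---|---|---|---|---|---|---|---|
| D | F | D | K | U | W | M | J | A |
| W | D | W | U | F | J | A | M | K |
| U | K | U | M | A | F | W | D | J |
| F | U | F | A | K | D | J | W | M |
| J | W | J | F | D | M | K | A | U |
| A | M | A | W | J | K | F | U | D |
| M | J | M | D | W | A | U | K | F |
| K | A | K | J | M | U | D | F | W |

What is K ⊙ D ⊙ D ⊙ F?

W

K ⊙ D = A
A ⊙ D = M
M ⊙ F = W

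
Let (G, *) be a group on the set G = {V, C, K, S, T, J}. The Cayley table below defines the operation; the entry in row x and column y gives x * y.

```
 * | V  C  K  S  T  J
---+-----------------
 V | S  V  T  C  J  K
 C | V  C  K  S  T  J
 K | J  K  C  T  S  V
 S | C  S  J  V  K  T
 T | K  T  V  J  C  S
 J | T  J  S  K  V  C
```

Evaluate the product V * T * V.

T

V * T = J
J * V = T
(Structurally, G here is isomorphic to the symmetric group S_3.)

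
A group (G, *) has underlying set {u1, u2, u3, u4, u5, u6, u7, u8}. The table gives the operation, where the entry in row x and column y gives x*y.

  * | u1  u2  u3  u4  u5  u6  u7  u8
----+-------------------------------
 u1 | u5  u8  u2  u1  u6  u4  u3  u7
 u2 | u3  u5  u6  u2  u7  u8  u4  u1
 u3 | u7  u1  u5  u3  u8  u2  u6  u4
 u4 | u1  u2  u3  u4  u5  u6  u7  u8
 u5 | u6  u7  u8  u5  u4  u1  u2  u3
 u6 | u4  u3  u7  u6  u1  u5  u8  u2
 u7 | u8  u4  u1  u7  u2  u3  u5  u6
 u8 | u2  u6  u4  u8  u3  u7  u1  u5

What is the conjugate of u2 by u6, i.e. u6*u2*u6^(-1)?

u7

The identity is u4. In row u6, the entry u4 sits in column u1, so u6^(-1) = u1.
u6*u2 = u3
u3*u1 = u7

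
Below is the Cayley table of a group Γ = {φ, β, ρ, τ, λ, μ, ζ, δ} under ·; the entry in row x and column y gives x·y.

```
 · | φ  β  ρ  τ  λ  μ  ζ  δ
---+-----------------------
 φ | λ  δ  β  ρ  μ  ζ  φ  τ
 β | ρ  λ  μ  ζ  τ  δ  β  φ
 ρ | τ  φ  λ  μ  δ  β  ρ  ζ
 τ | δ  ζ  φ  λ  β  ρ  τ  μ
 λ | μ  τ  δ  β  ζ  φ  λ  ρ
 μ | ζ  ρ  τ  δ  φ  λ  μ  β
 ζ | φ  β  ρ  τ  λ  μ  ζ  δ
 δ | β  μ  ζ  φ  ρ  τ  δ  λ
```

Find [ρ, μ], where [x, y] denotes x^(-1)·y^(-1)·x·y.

λ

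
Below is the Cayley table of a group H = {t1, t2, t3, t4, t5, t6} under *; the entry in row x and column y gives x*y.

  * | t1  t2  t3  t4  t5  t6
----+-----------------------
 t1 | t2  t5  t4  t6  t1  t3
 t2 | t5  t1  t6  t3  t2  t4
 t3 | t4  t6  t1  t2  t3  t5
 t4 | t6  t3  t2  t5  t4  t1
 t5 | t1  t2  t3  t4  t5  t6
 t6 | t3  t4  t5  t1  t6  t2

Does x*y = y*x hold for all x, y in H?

Check whether the table is symmetric across its main diagonal.
Every entry (row x, col y) equals the entry (row y, col x), so H is abelian.

Yes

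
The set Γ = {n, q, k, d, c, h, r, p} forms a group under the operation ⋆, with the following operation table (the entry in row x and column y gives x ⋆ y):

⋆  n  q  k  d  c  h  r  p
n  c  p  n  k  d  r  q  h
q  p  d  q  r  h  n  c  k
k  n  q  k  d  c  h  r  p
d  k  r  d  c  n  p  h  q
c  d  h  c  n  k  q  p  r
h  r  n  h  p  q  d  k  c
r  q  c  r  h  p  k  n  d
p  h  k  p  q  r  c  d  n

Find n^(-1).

d

First locate the identity: row k matches the header, so k is the identity.
Scan row n for k: n ⋆ d = k. Hence n^(-1) = d.
(Structurally, Γ here is isomorphic to the cyclic group Z_8.)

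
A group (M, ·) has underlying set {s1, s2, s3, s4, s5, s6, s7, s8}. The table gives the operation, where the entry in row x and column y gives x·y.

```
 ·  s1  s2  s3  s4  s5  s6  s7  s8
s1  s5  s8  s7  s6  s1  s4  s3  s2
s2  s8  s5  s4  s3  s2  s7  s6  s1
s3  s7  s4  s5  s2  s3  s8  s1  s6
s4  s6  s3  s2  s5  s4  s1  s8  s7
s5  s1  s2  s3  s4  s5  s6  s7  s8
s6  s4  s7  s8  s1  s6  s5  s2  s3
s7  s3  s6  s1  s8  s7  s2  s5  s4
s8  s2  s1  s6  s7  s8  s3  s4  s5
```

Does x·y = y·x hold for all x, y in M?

Check whether the table is symmetric across its main diagonal.
Every entry (row x, col y) equals the entry (row y, col x), so M is abelian.

Yes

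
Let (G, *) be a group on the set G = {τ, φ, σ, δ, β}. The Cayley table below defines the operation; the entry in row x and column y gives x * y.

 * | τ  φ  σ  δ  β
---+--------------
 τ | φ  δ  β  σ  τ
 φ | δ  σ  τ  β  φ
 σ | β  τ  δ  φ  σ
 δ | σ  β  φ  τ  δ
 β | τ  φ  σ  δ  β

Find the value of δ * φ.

β

Read row δ, column φ: δ * φ = β.
(Structurally, G here is isomorphic to the cyclic group Z_5.)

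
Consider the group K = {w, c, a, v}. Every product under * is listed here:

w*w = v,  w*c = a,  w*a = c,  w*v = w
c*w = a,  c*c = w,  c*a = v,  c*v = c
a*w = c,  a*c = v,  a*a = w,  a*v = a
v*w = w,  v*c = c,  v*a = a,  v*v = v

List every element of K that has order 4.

{a, c}

Identity is v. Compute the order of each non-identity element by repeated multiplication:
  w: w → v  (order 2)
  c: c → w → a → v  (order 4)
  a: a → w → c → v  (order 4)
Elements of order 4: {a, c}.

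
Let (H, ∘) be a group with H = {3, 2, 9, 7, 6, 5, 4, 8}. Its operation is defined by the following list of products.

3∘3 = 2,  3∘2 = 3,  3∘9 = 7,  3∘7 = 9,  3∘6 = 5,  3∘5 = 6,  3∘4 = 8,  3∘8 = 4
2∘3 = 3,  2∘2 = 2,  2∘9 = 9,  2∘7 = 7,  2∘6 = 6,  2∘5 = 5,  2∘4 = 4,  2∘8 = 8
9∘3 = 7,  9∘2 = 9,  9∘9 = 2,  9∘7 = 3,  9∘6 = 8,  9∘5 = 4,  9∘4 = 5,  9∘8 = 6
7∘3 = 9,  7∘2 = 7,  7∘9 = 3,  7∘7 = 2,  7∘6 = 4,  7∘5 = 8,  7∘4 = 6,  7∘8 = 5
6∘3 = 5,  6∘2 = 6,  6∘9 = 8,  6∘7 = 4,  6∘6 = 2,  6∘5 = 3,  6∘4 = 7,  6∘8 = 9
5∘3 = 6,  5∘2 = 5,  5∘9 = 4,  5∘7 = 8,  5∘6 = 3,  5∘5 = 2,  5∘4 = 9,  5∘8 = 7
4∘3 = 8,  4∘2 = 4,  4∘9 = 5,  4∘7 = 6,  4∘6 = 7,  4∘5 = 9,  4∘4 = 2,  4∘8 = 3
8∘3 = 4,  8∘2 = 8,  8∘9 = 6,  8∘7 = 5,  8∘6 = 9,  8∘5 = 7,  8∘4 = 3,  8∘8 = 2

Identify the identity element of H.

The identity e satisfies e ∘ x = x for all x, so its row in the table reproduces the column headers.
Row 2 reads: 3, 2, 9, 7, 6, 5, 4, 8 — exactly the header order. So 2 is the identity.

2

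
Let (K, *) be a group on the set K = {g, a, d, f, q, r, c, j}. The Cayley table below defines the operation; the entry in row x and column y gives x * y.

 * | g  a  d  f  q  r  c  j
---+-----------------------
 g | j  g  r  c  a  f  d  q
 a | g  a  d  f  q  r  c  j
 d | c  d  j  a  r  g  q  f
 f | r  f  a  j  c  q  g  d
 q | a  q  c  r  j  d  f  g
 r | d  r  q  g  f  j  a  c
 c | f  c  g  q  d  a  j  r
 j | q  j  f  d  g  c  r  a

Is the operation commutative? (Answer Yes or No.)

No

g * d = r but d * g = c.
Since g and d do not commute, K is not abelian.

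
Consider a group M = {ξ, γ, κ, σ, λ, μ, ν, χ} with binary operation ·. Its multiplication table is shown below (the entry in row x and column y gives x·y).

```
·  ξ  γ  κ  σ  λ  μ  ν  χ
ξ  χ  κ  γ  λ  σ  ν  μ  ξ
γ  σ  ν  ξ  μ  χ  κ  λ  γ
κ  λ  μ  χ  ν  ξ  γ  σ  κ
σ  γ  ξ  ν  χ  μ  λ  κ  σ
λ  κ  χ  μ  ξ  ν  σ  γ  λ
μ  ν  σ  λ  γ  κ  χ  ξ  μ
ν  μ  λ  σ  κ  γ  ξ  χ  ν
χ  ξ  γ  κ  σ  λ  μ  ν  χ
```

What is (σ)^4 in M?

σ^1 = σ
σ^2 = σ·σ = χ
σ^3 = χ·σ = σ
σ^4 = σ·σ = χ

χ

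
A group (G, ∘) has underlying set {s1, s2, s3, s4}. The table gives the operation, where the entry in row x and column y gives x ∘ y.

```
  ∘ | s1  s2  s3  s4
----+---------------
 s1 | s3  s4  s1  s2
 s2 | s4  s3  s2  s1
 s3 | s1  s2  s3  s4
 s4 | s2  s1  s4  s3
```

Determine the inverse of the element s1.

s1

First locate the identity: row s3 matches the header, so s3 is the identity.
Scan row s1 for s3: s1 ∘ s1 = s3. Hence s1^(-1) = s1.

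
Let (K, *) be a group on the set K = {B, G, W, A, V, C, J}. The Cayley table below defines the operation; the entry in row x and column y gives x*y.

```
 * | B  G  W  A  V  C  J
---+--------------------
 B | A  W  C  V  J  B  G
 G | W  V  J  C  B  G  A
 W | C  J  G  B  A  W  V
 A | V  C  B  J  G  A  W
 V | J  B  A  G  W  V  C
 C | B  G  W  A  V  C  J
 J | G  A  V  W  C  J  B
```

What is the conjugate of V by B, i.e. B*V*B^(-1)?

The identity is C. In row B, the entry C sits in column W, so B^(-1) = W.
B*V = J
J*W = V

V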